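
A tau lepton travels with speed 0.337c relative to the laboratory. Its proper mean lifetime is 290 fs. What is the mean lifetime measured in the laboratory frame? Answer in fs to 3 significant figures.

Δt ≈ 308 fs

γ = 1/√(1 − 0.337²) = 1.0621
Time dilation: Δt = γτ₀ = 1.0621 × 290 fs = 308 fs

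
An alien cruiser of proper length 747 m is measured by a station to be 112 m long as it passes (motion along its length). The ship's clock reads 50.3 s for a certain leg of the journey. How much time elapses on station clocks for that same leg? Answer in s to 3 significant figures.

Δt ≈ 335 s

Length contraction ⇒ γ = L₀/L = 747/112 = 6.6696
Time dilation: Δt = γτ₀ = 6.6696 × 50.3 s = 335 s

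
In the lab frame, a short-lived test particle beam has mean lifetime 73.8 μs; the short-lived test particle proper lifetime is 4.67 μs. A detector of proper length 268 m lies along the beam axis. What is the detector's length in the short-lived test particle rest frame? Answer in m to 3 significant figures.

Time dilation ⇒ γ = Δt/τ₀ = 73.8/4.67 = 15.803
Length contraction: L = L₀/γ = 268/15.803 = 17.0 m

L ≈ 17.0 m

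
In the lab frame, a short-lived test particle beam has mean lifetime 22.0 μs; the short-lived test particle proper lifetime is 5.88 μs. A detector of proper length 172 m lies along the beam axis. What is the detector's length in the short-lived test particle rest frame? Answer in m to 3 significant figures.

L ≈ 46.0 m

Time dilation ⇒ γ = Δt/τ₀ = 22.0/5.88 = 3.7415
Length contraction: L = L₀/γ = 172/3.7415 = 46.0 m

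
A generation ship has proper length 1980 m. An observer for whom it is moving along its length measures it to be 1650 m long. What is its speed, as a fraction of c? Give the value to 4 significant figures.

γ = L₀/L = 1980/1650 = 1.20000
β = √(1 − 1/γ²) = 0.5528

β ≈ 0.5528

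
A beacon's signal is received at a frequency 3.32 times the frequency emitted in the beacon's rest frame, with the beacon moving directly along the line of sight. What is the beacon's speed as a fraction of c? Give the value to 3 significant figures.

β ≈ 0.834

f_obs/f_src = √((1+β)/(1−β)) = 3.32  ⇒  (1+β)/(1−β) = 11.022
β = |1 − D²|/(1 + D²) = |1 − 11.022|/(1 + 11.022) = 0.834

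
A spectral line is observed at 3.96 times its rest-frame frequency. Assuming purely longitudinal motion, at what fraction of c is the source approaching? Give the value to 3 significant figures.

f_obs/f_src = √((1+β)/(1−β)) = 3.96  ⇒  (1+β)/(1−β) = 15.682
β = |1 − D²|/(1 + D²) = |1 − 15.682|/(1 + 15.682) = 0.880

β ≈ 0.880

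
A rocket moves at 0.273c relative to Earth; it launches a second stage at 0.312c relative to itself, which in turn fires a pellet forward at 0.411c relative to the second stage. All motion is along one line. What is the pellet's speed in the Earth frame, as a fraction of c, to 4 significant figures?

Compose boost 2: (0.312 + 0.273)/(1 + 0.312×0.273) = 0.5850/1.08518 = 0.539083
Compose boost 3: (0.411 + 0.539083)/(1 + 0.411×0.539083) = 0.950083/1.22156 = 0.7778

u ≈ 0.7778c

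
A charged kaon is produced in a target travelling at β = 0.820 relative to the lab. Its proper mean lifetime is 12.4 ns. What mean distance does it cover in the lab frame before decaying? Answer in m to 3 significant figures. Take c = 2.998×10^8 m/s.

γ = 1/√(1 − 0.820²) = 1.7471
Dilated lifetime: Δt = γτ₀ = 1.7471 × 12.4 ns = 21.665 ns
d = vΔt = 0.820c × 21.665 ns = 2.4584×10^8 m/s × 2.1665×10^-8 s = 5.33 m

d ≈ 5.33 m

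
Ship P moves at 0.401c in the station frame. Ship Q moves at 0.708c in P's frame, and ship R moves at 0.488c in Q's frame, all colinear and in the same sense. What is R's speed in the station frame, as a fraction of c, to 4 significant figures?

u ≈ 0.9509c

Compose boost 2: (0.708 + 0.401)/(1 + 0.708×0.401) = 1.109/1.28391 = 0.863769
Compose boost 3: (0.488 + 0.863769)/(1 + 0.488×0.863769) = 1.35177/1.42152 = 0.9509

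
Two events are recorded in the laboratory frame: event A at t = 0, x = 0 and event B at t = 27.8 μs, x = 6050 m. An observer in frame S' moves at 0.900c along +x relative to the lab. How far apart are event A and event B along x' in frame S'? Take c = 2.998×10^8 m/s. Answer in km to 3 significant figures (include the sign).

Δx' ≈ -3.33 km

γ = 1/√(1 − 0.900²) = 2.2942
Δx' = γ(Δx − vΔt) = 2.2942 × (6050 m − 0.900×(2.998×10^8 m/s)×27.8×10^-6 s)
= 2.2942 × (-1451.0 m) = -3.33 km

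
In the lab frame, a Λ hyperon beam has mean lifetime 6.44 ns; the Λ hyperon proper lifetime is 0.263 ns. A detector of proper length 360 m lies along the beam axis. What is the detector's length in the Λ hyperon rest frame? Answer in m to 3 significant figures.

L ≈ 14.7 m

Time dilation ⇒ γ = Δt/τ₀ = 6.44/0.263 = 24.487
Length contraction: L = L₀/γ = 360/24.487 = 14.7 m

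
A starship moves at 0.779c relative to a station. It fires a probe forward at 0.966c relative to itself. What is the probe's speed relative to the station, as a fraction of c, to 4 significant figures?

u ≈ 0.9957c

Relativistic velocity addition: u = (u' + v)/(1 + u'v/c²)
= (0.966 + 0.779)/(1 + 0.966×0.779) = 1.745/1.75251 = 0.9957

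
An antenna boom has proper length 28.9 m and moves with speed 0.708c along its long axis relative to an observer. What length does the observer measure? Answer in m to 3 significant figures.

γ = 1/√(1 − 0.708²) = 1.4160
Length contraction: L = L₀/γ = 28.9/1.4160 = 20.4 m

L ≈ 20.4 m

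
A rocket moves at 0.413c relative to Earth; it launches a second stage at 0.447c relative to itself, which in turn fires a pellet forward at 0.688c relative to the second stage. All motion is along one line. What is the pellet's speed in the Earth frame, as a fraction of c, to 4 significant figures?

u ≈ 0.9430c

Compose boost 2: (0.447 + 0.413)/(1 + 0.447×0.413) = 0.8600/1.18461 = 0.725977
Compose boost 3: (0.688 + 0.725977)/(1 + 0.688×0.725977) = 1.41398/1.49947 = 0.9430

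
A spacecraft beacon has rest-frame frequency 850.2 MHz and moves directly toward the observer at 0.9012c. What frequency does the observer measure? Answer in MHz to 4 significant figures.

Relativistic Doppler: f_obs = f_src √((1+β)/(1−β))
= 850.2 × √(1.90120/0.0988000) = 850.2 × 4.38667 = 3730 MHz

f_obs ≈ 3730 MHz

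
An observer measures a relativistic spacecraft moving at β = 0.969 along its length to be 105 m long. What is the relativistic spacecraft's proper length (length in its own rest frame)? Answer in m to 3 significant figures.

L₀ ≈ 425 m

γ = 1/√(1 − 0.969²) = 4.0476
L₀ = γL = 4.0476 × 105 = 425 m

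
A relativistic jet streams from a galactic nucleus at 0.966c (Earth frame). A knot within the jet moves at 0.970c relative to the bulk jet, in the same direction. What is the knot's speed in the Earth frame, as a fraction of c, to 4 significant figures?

u ≈ 0.9995c

Relativistic velocity addition: u = (u' + v)/(1 + u'v/c²)
= (0.970 + 0.966)/(1 + 0.970×0.966) = 1.936/1.93702 = 0.9995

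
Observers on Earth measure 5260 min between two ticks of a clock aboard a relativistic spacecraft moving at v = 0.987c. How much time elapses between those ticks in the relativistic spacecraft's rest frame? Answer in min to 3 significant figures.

γ = 1/√(1 − 0.987²) = 6.2220
Proper time: τ₀ = Δt/γ = 5260/6.2220 = 845 min

τ₀ ≈ 845 min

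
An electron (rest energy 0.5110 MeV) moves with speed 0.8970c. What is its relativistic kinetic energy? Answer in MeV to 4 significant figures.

K ≈ 0.6450 MeV

γ = 1/√(1 − 0.8970²) = 2.26229
K = (γ − 1)m₀c² = (2.26229 − 1) × 0.5110 MeV = 1.26229 × 0.5110 MeV = 0.6450 MeV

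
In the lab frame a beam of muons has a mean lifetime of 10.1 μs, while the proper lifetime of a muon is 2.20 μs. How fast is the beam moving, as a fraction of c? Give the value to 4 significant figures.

γ = Δt/τ₀ = 10.1/2.20 = 4.59091
β = √(1 − 1/γ²) = √(1 − 1/4.59091²) = 0.9760

β ≈ 0.9760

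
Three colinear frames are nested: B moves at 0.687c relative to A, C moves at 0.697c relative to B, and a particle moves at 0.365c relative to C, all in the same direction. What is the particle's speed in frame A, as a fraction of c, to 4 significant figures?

u ≈ 0.9696c

Compose boost 2: (0.697 + 0.687)/(1 + 0.697×0.687) = 1.384/1.47884 = 0.935869
Compose boost 3: (0.365 + 0.935869)/(1 + 0.365×0.935869) = 1.30087/1.34159 = 0.9696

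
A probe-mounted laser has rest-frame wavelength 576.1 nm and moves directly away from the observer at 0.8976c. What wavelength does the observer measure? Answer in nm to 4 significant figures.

Relativistic Doppler: λ_obs = λ_src √((1+β)/(1−β))
= 576.1 × √(1.89760/0.102400) = 576.1 × 4.30479 = 2480 nm

λ_obs ≈ 2480 nm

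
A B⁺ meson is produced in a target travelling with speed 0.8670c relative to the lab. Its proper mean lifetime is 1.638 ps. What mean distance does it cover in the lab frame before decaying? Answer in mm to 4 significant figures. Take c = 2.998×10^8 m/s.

d ≈ 0.8544 mm

γ = 1/√(1 − 0.8670²) = 2.00679
Dilated lifetime: Δt = γτ₀ = 2.00679 × 1.638 ps = 3.28712 ps
d = vΔt = 0.8670c × 3.28712 ps = 2.59927×10^8 m/s × 3.28712×10^-12 s = 0.8544 mm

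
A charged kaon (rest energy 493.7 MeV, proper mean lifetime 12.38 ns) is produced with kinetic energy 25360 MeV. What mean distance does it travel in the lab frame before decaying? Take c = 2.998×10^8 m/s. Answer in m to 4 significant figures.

γ = 1 + K/(m₀c²) = 1 + 25360/493.7 = 52.3672
β = √(1 − 1/γ²) = 0.999818
Dilated lifetime: γτ₀ = 52.3672 × 12.38 ns = 648.306 ns
d = βc·γτ₀ = 0.999818 × (2.998×10^8 m/s) × 6.48306×10^-7 s = 194.3 m

d ≈ 194.3 m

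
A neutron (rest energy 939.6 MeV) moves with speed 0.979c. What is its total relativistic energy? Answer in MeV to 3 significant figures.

γ = 1/√(1 − 0.979²) = 4.9053
E = γm₀c² = 4.9053 × 939.6 MeV = 4610 MeV

E ≈ 4610 MeV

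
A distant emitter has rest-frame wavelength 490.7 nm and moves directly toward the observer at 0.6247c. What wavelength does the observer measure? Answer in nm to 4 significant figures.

λ_obs ≈ 235.8 nm

Relativistic Doppler: λ_obs = λ_src √((1−β)/(1+β))
= 490.7 × √(0.375300/1.62470) = 490.7 × 0.480621 = 235.8 nm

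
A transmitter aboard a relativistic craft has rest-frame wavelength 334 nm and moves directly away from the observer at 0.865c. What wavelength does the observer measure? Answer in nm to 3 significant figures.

Relativistic Doppler: λ_obs = λ_src √((1+β)/(1−β))
= 334 × √(1.8650/0.13500) = 334 × 3.7168 = 1240 nm

λ_obs ≈ 1240 nm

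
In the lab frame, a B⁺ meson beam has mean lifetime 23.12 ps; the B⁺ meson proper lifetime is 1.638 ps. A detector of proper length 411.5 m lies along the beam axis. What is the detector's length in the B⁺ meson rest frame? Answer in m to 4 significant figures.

Time dilation ⇒ γ = Δt/τ₀ = 23.12/1.638 = 14.1148
Length contraction: L = L₀/γ = 411.5/14.1148 = 29.15 m

L ≈ 29.15 m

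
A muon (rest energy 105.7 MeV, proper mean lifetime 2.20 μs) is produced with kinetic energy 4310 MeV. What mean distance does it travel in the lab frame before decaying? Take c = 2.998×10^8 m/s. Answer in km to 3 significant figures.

γ = 1 + K/(m₀c²) = 1 + 4310/105.7 = 41.776
β = √(1 − 1/γ²) = 0.99971
Dilated lifetime: γτ₀ = 41.776 × 2.20 μs = 91.907 μs
d = βc·γτ₀ = 0.99971 × (2.998×10^8 m/s) × 9.1907×10^-5 s = 27.5 km

d ≈ 27.5 km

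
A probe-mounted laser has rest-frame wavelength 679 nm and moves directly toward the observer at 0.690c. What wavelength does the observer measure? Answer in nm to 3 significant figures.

λ_obs ≈ 291 nm

Relativistic Doppler: λ_obs = λ_src √((1−β)/(1+β))
= 679 × √(0.31000/1.6900) = 679 × 0.42829 = 291 nm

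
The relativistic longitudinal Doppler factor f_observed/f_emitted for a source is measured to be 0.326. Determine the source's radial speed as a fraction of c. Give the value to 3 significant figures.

β ≈ 0.808

f_obs/f_src = √((1−β)/(1+β)) = 0.326  ⇒  (1−β)/(1+β) = 0.10628
β = |1 − D²|/(1 + D²) = |1 − 0.10628|/(1 + 0.10628) = 0.808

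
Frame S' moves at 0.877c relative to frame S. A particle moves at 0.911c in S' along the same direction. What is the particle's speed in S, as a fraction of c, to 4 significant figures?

Relativistic velocity addition: u = (u' + v)/(1 + u'v/c²)
= (0.911 + 0.877)/(1 + 0.911×0.877) = 1.788/1.79895 = 0.9939

u ≈ 0.9939c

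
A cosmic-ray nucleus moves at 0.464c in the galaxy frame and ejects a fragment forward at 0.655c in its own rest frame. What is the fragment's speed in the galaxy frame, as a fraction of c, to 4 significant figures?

u ≈ 0.8582c

Compose boost 2: (0.655 + 0.464)/(1 + 0.655×0.464) = 1.119/1.30392 = 0.8582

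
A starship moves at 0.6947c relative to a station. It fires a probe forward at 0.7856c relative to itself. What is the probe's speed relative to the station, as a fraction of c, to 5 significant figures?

Relativistic velocity addition: u = (u' + v)/(1 + u'v/c²)
= (0.7856 + 0.6947)/(1 + 0.7856×0.6947) = 1.4803/1.545756 = 0.95765

u ≈ 0.95765c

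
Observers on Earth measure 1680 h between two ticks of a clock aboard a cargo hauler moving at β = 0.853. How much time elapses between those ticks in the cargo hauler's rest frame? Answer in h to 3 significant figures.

τ₀ ≈ 877 h

γ = 1/√(1 − 0.853²) = 1.9160
Proper time: τ₀ = Δt/γ = 1680/1.9160 = 877 h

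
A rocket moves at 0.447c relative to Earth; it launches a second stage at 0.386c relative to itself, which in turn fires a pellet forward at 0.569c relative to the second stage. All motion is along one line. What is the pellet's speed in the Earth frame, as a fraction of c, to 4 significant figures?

u ≈ 0.9111c

Compose boost 2: (0.386 + 0.447)/(1 + 0.386×0.447) = 0.8330/1.17254 = 0.710422
Compose boost 3: (0.569 + 0.710422)/(1 + 0.569×0.710422) = 1.27942/1.40423 = 0.9111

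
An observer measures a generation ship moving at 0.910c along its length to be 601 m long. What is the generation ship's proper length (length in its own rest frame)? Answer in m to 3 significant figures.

L₀ ≈ 1450 m

γ = 1/√(1 − 0.910²) = 2.4119
L₀ = γL = 2.4119 × 601 = 1450 m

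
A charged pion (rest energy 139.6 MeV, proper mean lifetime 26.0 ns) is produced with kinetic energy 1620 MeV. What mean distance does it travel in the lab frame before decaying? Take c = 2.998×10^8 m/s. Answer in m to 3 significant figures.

d ≈ 97.9 m

γ = 1 + K/(m₀c²) = 1 + 1620/139.6 = 12.605
β = √(1 − 1/γ²) = 0.99685
Dilated lifetime: γτ₀ = 12.605 × 26.0 ns = 327.72 ns
d = βc·γτ₀ = 0.99685 × (2.998×10^8 m/s) × 3.2772×10^-7 s = 97.9 m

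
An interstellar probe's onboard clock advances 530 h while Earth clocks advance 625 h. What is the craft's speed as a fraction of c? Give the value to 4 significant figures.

γ = Δt/τ₀ = 625/530 = 1.17925
β = √(1 − 1/γ²) = √(1 − 1/1.17925²) = 0.5300

β ≈ 0.5300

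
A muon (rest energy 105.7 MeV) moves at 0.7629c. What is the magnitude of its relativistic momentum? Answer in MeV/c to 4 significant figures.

γ = 1/√(1 − 0.7629²) = 1.54675
p = γβm₀c = 1.54675 × 0.7629 × 105.7 MeV/c = 124.7 MeV/c

p ≈ 124.7 MeV/c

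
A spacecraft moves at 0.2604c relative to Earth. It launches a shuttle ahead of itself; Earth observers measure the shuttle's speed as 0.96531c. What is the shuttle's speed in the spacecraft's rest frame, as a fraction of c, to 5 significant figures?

u' ≈ 0.94160c

Inverse velocity addition: u' = (u − v)/(1 − uv/c²)
= (0.96531 − 0.2604)/(1 − 0.96531×0.2604) = 0.70491/0.7486333 = 0.94160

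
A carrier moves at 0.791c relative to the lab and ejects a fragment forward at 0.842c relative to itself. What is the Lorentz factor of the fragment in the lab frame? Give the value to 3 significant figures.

γ ≈ 5.05

u_lab = (0.842 + 0.791)/(1 + 0.842×0.791) = 1.633/1.66602 = 0.980179
γ = 1/√(1 − 0.980179²) = 5.05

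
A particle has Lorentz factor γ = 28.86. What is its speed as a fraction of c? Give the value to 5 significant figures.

β ≈ 0.99940

β = √(1 − 1/γ²) = √(1 − 1/28.86²) = √(0.9987994) = 0.99940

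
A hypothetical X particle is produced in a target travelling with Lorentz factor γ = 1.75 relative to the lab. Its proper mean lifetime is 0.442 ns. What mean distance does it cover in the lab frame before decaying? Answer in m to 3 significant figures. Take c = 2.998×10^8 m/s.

β = √(1 − 1/γ²) = √(1 − 1/1.75²) = 0.82065
Dilated lifetime: Δt = γτ₀ = 1.75 × 0.442 ns = 0.77350 ns
d = vΔt = 0.82065c × 0.77350 ns = 2.4603×10^8 m/s × 7.7350×10^-10 s = 0.190 m

d ≈ 0.190 m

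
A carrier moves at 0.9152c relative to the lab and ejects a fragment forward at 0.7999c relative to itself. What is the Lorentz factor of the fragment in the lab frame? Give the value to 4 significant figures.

u_lab = (0.7999 + 0.9152)/(1 + 0.7999×0.9152) = 1.7151/1.732068 = 0.9902033
γ = 1/√(1 − 0.9902033²) = 7.162

γ ≈ 7.162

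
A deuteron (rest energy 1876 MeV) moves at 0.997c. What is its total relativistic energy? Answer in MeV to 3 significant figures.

γ = 1/√(1 − 0.997²) = 12.920
E = γm₀c² = 12.920 × 1876 MeV = 24200 MeV

E ≈ 24200 MeV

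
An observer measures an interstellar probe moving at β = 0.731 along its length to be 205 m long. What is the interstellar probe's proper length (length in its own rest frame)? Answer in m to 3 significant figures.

γ = 1/√(1 − 0.731²) = 1.4655
L₀ = γL = 1.4655 × 205 = 300 m

L₀ ≈ 300 m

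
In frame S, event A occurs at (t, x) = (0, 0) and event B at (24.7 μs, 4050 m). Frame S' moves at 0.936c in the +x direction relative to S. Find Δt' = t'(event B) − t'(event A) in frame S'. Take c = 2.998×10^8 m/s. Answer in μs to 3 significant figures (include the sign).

γ = 1/√(1 − 0.936²) = 2.8409
Δt' = γ(Δt − vΔx/c²) = 2.8409 × (24.7 μs − 0.936×4050 m / (2.998×10^8 m/s))
= 2.8409 × (12.056 μs) = 34.2 μs

Δt' ≈ 34.2 μs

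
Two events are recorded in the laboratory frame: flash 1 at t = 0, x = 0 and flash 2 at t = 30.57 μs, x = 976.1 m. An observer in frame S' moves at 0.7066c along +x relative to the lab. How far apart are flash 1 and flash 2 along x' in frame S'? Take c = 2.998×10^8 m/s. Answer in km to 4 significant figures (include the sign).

Δx' ≈ -7.772 km

γ = 1/√(1 − 0.7066²) = 1.41320
Δx' = γ(Δx − vΔt) = 1.41320 × (976.1 m − 0.7066×(2.998×10^8 m/s)×30.57×10^-6 s)
= 1.41320 × (-5499.81 m) = -7.772 km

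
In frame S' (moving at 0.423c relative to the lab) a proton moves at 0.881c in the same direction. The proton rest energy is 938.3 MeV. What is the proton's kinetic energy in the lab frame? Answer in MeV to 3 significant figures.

u_lab = (0.881 + 0.423)/(1 + 0.881×0.423) = 0.949978
γ = 1/√(1 − 0.949978²) = 3.2019
K = (γ − 1)m₀c² = (3.2019 − 1) × 938.3 = 2.2019 × 938.3 = 2070 MeV

K ≈ 2070 MeV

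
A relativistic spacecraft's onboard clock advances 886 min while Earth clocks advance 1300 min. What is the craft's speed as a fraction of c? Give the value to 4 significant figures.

β ≈ 0.7318

γ = Δt/τ₀ = 1300/886 = 1.46727
β = √(1 − 1/γ²) = √(1 − 1/1.46727²) = 0.7318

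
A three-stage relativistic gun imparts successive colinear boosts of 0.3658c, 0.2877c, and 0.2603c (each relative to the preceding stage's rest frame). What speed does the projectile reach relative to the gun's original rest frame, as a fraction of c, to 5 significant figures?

u ≈ 0.73799c

Compose boost 2: (0.2877 + 0.3658)/(1 + 0.2877×0.3658) = 0.65350/1.105241 = 0.5912739
Compose boost 3: (0.2603 + 0.5912739)/(1 + 0.2603×0.5912739) = 0.8515739/1.153909 = 0.73799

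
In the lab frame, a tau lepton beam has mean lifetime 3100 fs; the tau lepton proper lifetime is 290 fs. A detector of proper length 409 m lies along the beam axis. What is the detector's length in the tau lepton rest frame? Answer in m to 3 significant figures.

Time dilation ⇒ γ = Δt/τ₀ = 3100/290 = 10.690
Length contraction: L = L₀/γ = 409/10.690 = 38.3 m

L ≈ 38.3 m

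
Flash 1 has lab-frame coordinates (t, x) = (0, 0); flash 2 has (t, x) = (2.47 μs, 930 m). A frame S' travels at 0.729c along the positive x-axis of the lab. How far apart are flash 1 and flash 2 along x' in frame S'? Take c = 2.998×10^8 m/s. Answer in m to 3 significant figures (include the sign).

γ = 1/√(1 − 0.729²) = 1.4609
Δx' = γ(Δx − vΔt) = 1.4609 × (930 m − 0.729×(2.998×10^8 m/s)×2.47×10^-6 s)
= 1.4609 × (390.17 m) = 570 m

Δx' ≈ 570 m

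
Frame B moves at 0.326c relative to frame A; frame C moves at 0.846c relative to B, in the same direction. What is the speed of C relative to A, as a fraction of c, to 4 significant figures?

u ≈ 0.9186c

Compose boost 2: (0.846 + 0.326)/(1 + 0.846×0.326) = 1.172/1.27580 = 0.9186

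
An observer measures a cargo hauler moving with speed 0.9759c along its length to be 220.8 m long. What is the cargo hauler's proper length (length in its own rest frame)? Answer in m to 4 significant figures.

γ = 1/√(1 − 0.9759²) = 4.58257
L₀ = γL = 4.58257 × 220.8 = 1012 m

L₀ ≈ 1012 m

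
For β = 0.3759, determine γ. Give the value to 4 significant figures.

γ = 1/√(1 − β²) = 1/√(1 − 0.3759²) = 1/√(0.858699) = 1.079

γ ≈ 1.079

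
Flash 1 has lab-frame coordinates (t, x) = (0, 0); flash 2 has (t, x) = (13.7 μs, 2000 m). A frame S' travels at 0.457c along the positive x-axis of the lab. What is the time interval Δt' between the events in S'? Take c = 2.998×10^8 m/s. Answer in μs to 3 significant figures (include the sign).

γ = 1/√(1 − 0.457²) = 1.1243
Δt' = γ(Δt − vΔx/c²) = 1.1243 × (13.7 μs − 0.457×2000 m / (2.998×10^8 m/s))
= 1.1243 × (10.651 μs) = 12.0 μs

Δt' ≈ 12.0 μs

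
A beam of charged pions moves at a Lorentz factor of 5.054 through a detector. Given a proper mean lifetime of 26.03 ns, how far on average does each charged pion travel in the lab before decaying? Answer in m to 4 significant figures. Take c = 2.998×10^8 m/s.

β = √(1 − 1/γ²) = √(1 − 1/5.054²) = 0.980230
Dilated lifetime: Δt = γτ₀ = 5.054 × 26.03 ns = 131.556 ns
d = vΔt = 0.980230c × 131.556 ns = 2.93873×10^8 m/s × 1.31556×10^-7 s = 38.66 m

d ≈ 38.66 m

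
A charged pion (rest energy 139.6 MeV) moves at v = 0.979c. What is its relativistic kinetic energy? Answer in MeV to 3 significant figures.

γ = 1/√(1 − 0.979²) = 4.9053
K = (γ − 1)m₀c² = (4.9053 − 1) × 139.6 MeV = 3.9053 × 139.6 MeV = 545 MeV

K ≈ 545 MeV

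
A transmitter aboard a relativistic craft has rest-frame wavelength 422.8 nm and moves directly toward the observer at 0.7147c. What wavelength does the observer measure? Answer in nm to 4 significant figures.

λ_obs ≈ 172.5 nm

Relativistic Doppler: λ_obs = λ_src √((1−β)/(1+β))
= 422.8 × √(0.285300/1.71470) = 422.8 × 0.407903 = 172.5 nm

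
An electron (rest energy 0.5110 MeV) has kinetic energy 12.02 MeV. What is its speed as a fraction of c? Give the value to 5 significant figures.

β ≈ 0.99917

γ = 1 + K/(m₀c²) = 1 + 12.02/0.5110 = 24.52250
β = √(1 − 1/γ²) = 0.99917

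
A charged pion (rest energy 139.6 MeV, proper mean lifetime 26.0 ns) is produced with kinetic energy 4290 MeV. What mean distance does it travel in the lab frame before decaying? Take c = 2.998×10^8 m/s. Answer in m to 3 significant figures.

d ≈ 247 m

γ = 1 + K/(m₀c²) = 1 + 4290/139.6 = 31.731
β = √(1 − 1/γ²) = 0.99950
Dilated lifetime: γτ₀ = 31.731 × 26.0 ns = 825.00 ns
d = βc·γτ₀ = 0.99950 × (2.998×10^8 m/s) × 8.2500×10^-7 s = 247 m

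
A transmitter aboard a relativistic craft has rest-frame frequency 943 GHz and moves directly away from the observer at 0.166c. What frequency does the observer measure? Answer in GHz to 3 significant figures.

f_obs ≈ 798 GHz

Relativistic Doppler: f_obs = f_src √((1−β)/(1+β))
= 943 × √(0.83400/1.1660) = 943 × 0.84573 = 798 GHz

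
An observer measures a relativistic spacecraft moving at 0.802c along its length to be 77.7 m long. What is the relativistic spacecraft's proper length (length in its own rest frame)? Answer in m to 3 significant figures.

γ = 1/√(1 − 0.802²) = 1.6741
L₀ = γL = 1.6741 × 77.7 = 130 m

L₀ ≈ 130 m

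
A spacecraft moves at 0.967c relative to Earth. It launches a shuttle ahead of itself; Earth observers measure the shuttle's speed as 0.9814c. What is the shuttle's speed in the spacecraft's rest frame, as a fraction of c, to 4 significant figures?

Inverse velocity addition: u' = (u − v)/(1 − uv/c²)
= (0.9814 − 0.967)/(1 − 0.9814×0.967) = 0.01440/0.0509862 = 0.2824

u' ≈ 0.2824c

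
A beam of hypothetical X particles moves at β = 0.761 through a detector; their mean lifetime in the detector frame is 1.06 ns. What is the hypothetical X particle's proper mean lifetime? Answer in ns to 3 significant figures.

τ₀ ≈ 0.688 ns

γ = 1/√(1 − 0.761²) = 1.5414
Proper time: τ₀ = Δt/γ = 1.06/1.5414 = 0.688 ns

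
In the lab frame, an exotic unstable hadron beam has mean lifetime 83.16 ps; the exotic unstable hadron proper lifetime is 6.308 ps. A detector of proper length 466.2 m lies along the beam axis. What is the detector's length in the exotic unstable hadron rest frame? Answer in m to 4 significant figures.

Time dilation ⇒ γ = Δt/τ₀ = 83.16/6.308 = 13.1833
Length contraction: L = L₀/γ = 466.2/13.1833 = 35.36 m

L ≈ 35.36 m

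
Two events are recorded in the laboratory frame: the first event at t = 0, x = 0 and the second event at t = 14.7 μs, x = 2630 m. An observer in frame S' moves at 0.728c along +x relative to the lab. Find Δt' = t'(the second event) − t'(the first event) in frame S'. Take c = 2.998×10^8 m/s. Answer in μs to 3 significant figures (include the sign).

Δt' ≈ 12.1 μs

γ = 1/√(1 − 0.728²) = 1.4586
Δt' = γ(Δt − vΔx/c²) = 1.4586 × (14.7 μs − 0.728×2630 m / (2.998×10^8 m/s))
= 1.4586 × (8.3136 μs) = 12.1 μs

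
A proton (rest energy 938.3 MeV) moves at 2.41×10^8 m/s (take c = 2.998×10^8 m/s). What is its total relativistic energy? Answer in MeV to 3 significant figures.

β = v/c = 2.41×10^8 / 2.998×10^8 = 0.80387
γ = 1/√(1 − 0.80387²) = 1.6812
E = γm₀c² = 1.6812 × 938.3 MeV = 1580 MeV

E ≈ 1580 MeV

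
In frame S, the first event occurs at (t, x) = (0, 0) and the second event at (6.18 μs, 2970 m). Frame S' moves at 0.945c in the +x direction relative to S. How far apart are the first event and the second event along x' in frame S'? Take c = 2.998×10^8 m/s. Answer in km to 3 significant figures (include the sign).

γ = 1/√(1 − 0.945²) = 3.0574
Δx' = γ(Δx − vΔt) = 3.0574 × (2970 m − 0.945×(2.998×10^8 m/s)×6.18×10^-6 s)
= 3.0574 × (1219.1 m) = 3.73 km

Δx' ≈ 3.73 km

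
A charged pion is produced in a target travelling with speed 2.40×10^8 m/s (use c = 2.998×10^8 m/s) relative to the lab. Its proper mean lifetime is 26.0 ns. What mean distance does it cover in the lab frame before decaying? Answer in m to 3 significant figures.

d ≈ 10.4 m

β = v/c = 2.40×10^8 / 2.998×10^8 = 0.80053
γ = 1/√(1 − 0.80053²) = 1.6686
Dilated lifetime: Δt = γτ₀ = 1.6686 × 26.0 ns = 43.385 ns
d = vΔt = 0.80053c × 43.385 ns = 2.4000×10^8 m/s × 4.3385×10^-8 s = 10.4 m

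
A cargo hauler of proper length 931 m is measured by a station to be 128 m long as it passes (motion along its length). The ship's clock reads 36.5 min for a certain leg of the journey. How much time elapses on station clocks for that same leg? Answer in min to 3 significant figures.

Δt ≈ 265 min

Length contraction ⇒ γ = L₀/L = 931/128 = 7.2734
Time dilation: Δt = γτ₀ = 7.2734 × 36.5 min = 265 min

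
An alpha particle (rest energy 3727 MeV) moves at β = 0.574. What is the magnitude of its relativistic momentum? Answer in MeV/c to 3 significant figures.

p ≈ 2610 MeV/c

γ = 1/√(1 − 0.574²) = 1.2212
p = γβm₀c = 1.2212 × 0.574 × 3727 MeV/c = 2610 MeV/c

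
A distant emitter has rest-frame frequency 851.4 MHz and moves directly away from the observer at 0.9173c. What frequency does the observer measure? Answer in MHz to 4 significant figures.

Relativistic Doppler: f_obs = f_src √((1−β)/(1+β))
= 851.4 × √(0.0827000/1.91730) = 851.4 × 0.207686 = 176.8 MHz

f_obs ≈ 176.8 MHz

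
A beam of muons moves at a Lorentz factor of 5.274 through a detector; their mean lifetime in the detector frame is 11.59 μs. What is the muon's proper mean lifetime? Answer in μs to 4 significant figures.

γ = 5.274 (given)
Proper time: τ₀ = Δt/γ = 11.59/5.274 = 2.198 μs

τ₀ ≈ 2.198 μs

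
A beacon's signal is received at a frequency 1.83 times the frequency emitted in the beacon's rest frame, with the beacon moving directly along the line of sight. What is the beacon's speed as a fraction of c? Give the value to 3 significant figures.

f_obs/f_src = √((1+β)/(1−β)) = 1.83  ⇒  (1+β)/(1−β) = 3.3489
β = |1 − D²|/(1 + D²) = |1 − 3.3489|/(1 + 3.3489) = 0.540

β ≈ 0.540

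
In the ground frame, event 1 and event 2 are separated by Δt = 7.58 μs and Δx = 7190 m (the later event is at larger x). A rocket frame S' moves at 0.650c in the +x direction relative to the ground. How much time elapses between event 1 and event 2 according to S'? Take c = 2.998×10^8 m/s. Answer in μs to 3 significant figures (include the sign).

γ = 1/√(1 − 0.650²) = 1.3159
Δt' = γ(Δt − vΔx/c²) = 1.3159 × (7.58 μs − 0.650×7190 m / (2.998×10^8 m/s))
= 1.3159 × (-8.0087 μs) = -10.5 μs

Δt' ≈ -10.5 μs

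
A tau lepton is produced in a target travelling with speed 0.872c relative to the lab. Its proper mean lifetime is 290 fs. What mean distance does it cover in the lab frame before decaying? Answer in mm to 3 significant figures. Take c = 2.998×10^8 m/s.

γ = 1/√(1 − 0.872²) = 2.0429
Dilated lifetime: Δt = γτ₀ = 2.0429 × 290 fs = 592.43 fs
d = vΔt = 0.872c × 592.43 fs = 2.6143×10^8 m/s × 5.9243×10^-13 s = 0.155 mm

d ≈ 0.155 mm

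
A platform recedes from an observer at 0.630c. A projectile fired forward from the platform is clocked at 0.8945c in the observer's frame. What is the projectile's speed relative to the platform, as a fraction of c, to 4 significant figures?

u' ≈ 0.6060c

Inverse velocity addition: u' = (u − v)/(1 − uv/c²)
= (0.8945 − 0.630)/(1 − 0.8945×0.630) = 0.2645/0.436465 = 0.6060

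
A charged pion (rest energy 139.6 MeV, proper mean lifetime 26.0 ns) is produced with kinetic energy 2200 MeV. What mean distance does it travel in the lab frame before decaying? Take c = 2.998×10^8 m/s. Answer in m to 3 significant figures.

γ = 1 + K/(m₀c²) = 1 + 2200/139.6 = 16.759
β = √(1 − 1/γ²) = 0.99822
Dilated lifetime: γτ₀ = 16.759 × 26.0 ns = 435.74 ns
d = βc·γτ₀ = 0.99822 × (2.998×10^8 m/s) × 4.3574×10^-7 s = 130 m

d ≈ 130 m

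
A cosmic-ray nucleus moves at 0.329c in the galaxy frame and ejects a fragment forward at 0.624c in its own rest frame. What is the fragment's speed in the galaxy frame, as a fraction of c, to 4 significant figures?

u ≈ 0.7907c

Compose boost 2: (0.624 + 0.329)/(1 + 0.624×0.329) = 0.9530/1.20530 = 0.7907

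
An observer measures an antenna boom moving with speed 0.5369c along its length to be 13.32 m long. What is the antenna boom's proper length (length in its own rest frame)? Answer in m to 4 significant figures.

L₀ ≈ 15.79 m

γ = 1/√(1 − 0.5369²) = 1.18533
L₀ = γL = 1.18533 × 13.32 = 15.79 m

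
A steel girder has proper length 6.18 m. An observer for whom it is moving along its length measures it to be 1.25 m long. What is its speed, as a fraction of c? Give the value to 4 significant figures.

β ≈ 0.9793

γ = L₀/L = 6.18/1.25 = 4.94400
β = √(1 − 1/γ²) = 0.9793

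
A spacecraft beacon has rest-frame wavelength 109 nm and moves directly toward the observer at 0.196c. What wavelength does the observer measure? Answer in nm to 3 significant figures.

Relativistic Doppler: λ_obs = λ_src √((1−β)/(1+β))
= 109 × √(0.80400/1.1960) = 109 × 0.81990 = 89.4 nm

λ_obs ≈ 89.4 nm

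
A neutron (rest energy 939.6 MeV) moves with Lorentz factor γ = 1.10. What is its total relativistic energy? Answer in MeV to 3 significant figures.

E ≈ 1030 MeV

γ = 1.10 (given)
E = γm₀c² = 1.10 × 939.6 MeV = 1030 MeV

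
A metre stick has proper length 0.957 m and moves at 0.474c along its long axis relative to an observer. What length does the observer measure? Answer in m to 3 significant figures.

γ = 1/√(1 − 0.474²) = 1.1357
Length contraction: L = L₀/γ = 0.957/1.1357 = 0.843 m

L ≈ 0.843 m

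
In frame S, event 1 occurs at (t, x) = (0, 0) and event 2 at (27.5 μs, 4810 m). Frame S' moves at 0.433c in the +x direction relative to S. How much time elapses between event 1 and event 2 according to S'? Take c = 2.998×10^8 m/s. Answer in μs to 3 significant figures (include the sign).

γ = 1/√(1 − 0.433²) = 1.1094
Δt' = γ(Δt − vΔx/c²) = 1.1094 × (27.5 μs − 0.433×4810 m / (2.998×10^8 m/s))
= 1.1094 × (20.553 μs) = 22.8 μs

Δt' ≈ 22.8 μs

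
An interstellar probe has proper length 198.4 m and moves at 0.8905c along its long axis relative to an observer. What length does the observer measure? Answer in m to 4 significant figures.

L ≈ 90.27 m

γ = 1/√(1 − 0.8905²) = 2.19788
Length contraction: L = L₀/γ = 198.4/2.19788 = 90.27 m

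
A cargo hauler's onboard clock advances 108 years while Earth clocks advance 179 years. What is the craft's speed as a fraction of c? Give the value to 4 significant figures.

γ = Δt/τ₀ = 179/108 = 1.65741
β = √(1 − 1/γ²) = √(1 − 1/1.65741²) = 0.7975

β ≈ 0.7975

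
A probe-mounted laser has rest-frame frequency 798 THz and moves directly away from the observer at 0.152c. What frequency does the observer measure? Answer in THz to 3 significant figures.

f_obs ≈ 685 THz

Relativistic Doppler: f_obs = f_src √((1−β)/(1+β))
= 798 × √(0.84800/1.1520) = 798 × 0.85797 = 685 THz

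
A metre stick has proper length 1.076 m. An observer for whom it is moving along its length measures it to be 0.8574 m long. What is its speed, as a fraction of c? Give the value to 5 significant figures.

β ≈ 0.60419

γ = L₀/L = 1.076/0.8574 = 1.254957
β = √(1 − 1/γ²) = 0.60419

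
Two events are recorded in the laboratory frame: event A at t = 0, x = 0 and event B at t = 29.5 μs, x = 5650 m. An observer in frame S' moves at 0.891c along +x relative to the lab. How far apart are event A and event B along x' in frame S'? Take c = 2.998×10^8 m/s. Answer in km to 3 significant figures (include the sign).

Δx' ≈ -4.91 km

γ = 1/√(1 − 0.891²) = 2.2026
Δx' = γ(Δx − vΔt) = 2.2026 × (5650 m − 0.891×(2.998×10^8 m/s)×29.5×10^-6 s)
= 2.2026 × (-2230.1 m) = -4.91 km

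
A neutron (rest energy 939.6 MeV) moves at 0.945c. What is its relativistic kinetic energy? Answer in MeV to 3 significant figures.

γ = 1/√(1 − 0.945²) = 3.0574
K = (γ − 1)m₀c² = (3.0574 − 1) × 939.6 MeV = 2.0574 × 939.6 MeV = 1930 MeV

K ≈ 1930 MeV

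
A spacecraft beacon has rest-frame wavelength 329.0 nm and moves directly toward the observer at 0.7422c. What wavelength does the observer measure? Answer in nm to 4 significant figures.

Relativistic Doppler: λ_obs = λ_src √((1−β)/(1+β))
= 329.0 × √(0.257800/1.74220) = 329.0 × 0.384674 = 126.6 nm

λ_obs ≈ 126.6 nm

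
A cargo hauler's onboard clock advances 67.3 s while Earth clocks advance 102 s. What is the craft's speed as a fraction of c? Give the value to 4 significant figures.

γ = Δt/τ₀ = 102/67.3 = 1.51560
β = √(1 − 1/γ²) = √(1 − 1/1.51560²) = 0.7514

β ≈ 0.7514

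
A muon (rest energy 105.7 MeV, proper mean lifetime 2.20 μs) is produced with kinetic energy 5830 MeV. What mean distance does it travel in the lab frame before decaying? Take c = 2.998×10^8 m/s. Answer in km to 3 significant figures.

γ = 1 + K/(m₀c²) = 1 + 5830/105.7 = 56.156
β = √(1 − 1/γ²) = 0.99984
Dilated lifetime: γτ₀ = 56.156 × 2.20 μs = 123.54 μs
d = βc·γτ₀ = 0.99984 × (2.998×10^8 m/s) × 0.00012354 s = 37.0 km

d ≈ 37.0 km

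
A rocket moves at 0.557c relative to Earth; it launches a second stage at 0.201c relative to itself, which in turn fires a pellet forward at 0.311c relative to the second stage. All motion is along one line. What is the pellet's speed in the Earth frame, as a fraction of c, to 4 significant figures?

u ≈ 0.8190c

Compose boost 2: (0.201 + 0.557)/(1 + 0.201×0.557) = 0.7580/1.11196 = 0.681681
Compose boost 3: (0.311 + 0.681681)/(1 + 0.311×0.681681) = 0.992681/1.21200 = 0.8190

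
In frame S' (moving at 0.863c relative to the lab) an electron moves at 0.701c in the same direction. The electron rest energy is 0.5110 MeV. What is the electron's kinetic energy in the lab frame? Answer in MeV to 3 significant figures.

K ≈ 1.77 MeV

u_lab = (0.701 + 0.863)/(1 + 0.701×0.863) = 0.974477
γ = 1/√(1 − 0.974477²) = 4.4546
K = (γ − 1)m₀c² = (4.4546 − 1) × 0.5110 = 3.4546 × 0.5110 = 1.77 MeV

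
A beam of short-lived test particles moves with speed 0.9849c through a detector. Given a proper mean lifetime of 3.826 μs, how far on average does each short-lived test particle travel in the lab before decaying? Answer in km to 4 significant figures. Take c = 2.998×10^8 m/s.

γ = 1/√(1 − 0.9849²) = 5.77620
Dilated lifetime: Δt = γτ₀ = 5.77620 × 3.826 μs = 22.0997 μs
d = vΔt = 0.9849c × 22.0997 μs = 2.95273×10^8 m/s × 2.20997×10^-5 s = 6.525 km

d ≈ 6.525 km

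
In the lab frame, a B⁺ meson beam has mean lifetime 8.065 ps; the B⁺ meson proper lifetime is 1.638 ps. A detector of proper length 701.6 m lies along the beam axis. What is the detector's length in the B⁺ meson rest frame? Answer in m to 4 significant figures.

L ≈ 142.5 m

Time dilation ⇒ γ = Δt/τ₀ = 8.065/1.638 = 4.92369
Length contraction: L = L₀/γ = 701.6/4.92369 = 142.5 m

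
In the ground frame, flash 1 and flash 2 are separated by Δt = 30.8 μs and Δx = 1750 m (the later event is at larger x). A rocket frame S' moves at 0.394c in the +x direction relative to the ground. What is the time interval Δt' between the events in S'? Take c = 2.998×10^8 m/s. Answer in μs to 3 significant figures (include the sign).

Δt' ≈ 31.0 μs

γ = 1/√(1 − 0.394²) = 1.0880
Δt' = γ(Δt − vΔx/c²) = 1.0880 × (30.8 μs − 0.394×1750 m / (2.998×10^8 m/s))
= 1.0880 × (28.500 μs) = 31.0 μs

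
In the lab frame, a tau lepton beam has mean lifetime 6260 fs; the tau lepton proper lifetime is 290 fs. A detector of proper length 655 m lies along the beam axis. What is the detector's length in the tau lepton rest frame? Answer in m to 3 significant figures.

Time dilation ⇒ γ = Δt/τ₀ = 6260/290 = 21.586
Length contraction: L = L₀/γ = 655/21.586 = 30.3 m

L ≈ 30.3 m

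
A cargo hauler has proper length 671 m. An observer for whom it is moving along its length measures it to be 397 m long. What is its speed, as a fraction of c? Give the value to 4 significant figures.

γ = L₀/L = 671/397 = 1.69018
β = √(1 − 1/γ²) = 0.8062

β ≈ 0.8062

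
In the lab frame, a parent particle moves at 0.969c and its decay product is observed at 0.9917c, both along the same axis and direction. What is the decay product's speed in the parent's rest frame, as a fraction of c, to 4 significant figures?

u' ≈ 0.5814c

Inverse velocity addition: u' = (u − v)/(1 − uv/c²)
= (0.9917 − 0.969)/(1 − 0.9917×0.969) = 0.02270/0.0390427 = 0.5814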